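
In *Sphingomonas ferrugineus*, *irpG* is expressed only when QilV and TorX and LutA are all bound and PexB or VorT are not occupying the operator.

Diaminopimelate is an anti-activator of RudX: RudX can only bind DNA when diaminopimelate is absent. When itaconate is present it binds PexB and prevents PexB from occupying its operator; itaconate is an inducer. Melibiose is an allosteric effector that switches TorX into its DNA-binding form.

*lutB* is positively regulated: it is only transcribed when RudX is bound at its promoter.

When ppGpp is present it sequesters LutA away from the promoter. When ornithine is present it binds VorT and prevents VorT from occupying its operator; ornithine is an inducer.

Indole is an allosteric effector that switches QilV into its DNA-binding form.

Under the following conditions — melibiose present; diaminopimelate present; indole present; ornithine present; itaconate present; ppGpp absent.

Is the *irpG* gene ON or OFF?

Itaconate is present, so PexB is inactive.
Indole is present, so QilV is active.
Melibiose is present, so TorX is active.
ppGpp is absent, so LutA is active.
Ornithine is present, so VorT is inactive.
No repressor is bound and QilV and TorX and LutA are active, so *irpG* is transcribed.

ON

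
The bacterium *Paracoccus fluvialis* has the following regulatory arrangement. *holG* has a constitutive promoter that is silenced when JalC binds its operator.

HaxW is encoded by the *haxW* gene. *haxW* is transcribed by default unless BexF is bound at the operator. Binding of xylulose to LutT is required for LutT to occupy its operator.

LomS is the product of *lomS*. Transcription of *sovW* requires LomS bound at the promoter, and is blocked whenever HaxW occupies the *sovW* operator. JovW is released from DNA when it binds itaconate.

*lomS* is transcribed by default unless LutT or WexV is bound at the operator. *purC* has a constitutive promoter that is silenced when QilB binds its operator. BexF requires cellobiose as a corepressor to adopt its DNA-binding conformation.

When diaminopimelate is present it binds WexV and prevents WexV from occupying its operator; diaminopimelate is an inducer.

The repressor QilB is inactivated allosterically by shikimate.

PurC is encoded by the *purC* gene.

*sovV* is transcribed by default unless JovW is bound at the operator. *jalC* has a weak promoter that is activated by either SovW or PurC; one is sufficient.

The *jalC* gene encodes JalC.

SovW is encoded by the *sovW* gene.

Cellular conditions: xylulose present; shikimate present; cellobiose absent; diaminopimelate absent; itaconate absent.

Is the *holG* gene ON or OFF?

Cellobiose is absent, so BexF is inactive.
With no repressor bound, *haxW* is transcribed.
So HaxW is produced and active.
Xylulose is present, so LutT is active.
Diaminopimelate is absent, so WexV is active.
With repressor LutT bound, *lomS* is not transcribed.
So LomS is not produced.
With repressor HaxW bound, *sovW* is not transcribed.
So SovW is not produced.
Shikimate is present, so QilB is inactive.
With no repressor bound, *purC* is transcribed.
So PurC is produced and active.
Activator PurC is present, so *jalC* is transcribed.
So JalC is produced and active.
With repressor JalC bound, *holG* is not transcribed.

OFF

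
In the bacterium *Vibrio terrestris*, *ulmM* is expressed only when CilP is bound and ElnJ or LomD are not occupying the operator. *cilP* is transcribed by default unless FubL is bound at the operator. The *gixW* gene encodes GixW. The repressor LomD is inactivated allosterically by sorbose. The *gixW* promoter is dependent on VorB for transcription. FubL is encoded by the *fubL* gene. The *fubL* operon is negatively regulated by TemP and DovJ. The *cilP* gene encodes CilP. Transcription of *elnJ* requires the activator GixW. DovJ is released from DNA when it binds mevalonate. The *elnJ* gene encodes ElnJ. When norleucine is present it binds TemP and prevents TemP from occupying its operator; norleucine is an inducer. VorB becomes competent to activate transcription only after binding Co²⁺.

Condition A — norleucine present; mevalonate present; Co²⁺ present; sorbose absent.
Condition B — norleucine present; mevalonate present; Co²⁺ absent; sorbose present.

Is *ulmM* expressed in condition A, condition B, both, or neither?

neither

Condition A:
Norleucine is present, so TemP is inactive.
Mevalonate is present, so DovJ is inactive.
With no repressor bound, *fubL* is transcribed.
So FubL is produced and active.
With repressor FubL bound, *cilP* is not transcribed.
So CilP is not produced.
Co²⁺ is present, so VorB is active.
No repressor is bound and VorB is active, so *gixW* is transcribed.
So GixW is produced and active.
No repressor is bound and GixW is active, so *elnJ* is transcribed.
So ElnJ is produced and active.
Sorbose is absent, so LomD is active.
With repressor ElnJ bound, *ulmM* is not transcribed.
→ *ulmM* is OFF in A.
Condition B:
Norleucine is present, so TemP is inactive.
Mevalonate is present, so DovJ is inactive.
With no repressor bound, *fubL* is transcribed.
So FubL is produced and active.
With repressor FubL bound, *cilP* is not transcribed.
So CilP is not produced.
Co²⁺ is absent, so VorB is inactive.
Required activator VorB is absent, so *gixW* is not transcribed.
So GixW is not produced.
Required activator GixW is absent, so *elnJ* is not transcribed.
So ElnJ is not produced.
Sorbose is present, so LomD is inactive.
Required activator CilP is absent, so *ulmM* is not transcribed.
→ *ulmM* is OFF in B.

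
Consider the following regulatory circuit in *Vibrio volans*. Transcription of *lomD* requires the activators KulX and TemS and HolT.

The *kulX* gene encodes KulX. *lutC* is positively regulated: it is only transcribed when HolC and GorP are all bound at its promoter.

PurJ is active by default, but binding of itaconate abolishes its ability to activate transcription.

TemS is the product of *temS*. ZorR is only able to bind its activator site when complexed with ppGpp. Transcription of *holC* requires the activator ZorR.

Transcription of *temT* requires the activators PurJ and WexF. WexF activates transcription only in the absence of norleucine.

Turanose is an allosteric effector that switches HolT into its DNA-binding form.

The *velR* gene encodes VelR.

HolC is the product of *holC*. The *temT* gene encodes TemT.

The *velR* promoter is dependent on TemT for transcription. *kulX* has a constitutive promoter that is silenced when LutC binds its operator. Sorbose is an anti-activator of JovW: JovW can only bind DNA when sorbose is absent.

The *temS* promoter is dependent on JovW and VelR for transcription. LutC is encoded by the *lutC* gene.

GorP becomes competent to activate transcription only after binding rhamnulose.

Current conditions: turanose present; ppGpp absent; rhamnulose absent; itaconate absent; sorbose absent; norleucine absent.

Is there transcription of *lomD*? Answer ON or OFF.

ON

ppGpp is absent, so ZorR is inactive.
Required activator ZorR is absent, so *holC* is not transcribed.
So HolC is not produced.
Rhamnulose is absent, so GorP is inactive.
Required activator HolC is absent, so *lutC* is not transcribed.
So LutC is not produced.
With no repressor bound, *kulX* is transcribed.
So KulX is produced and active.
Sorbose is absent, so JovW is active.
Itaconate is absent, so PurJ is active.
Norleucine is absent, so WexF is active.
No repressor is bound and PurJ and WexF are active, so *temT* is transcribed.
So TemT is produced and active.
No repressor is bound and TemT is active, so *velR* is transcribed.
So VelR is produced and active.
No repressor is bound and JovW and VelR are active, so *temS* is transcribed.
So TemS is produced and active.
Turanose is present, so HolT is active.
No repressor is bound and KulX and TemS and HolT are active, so *lomD* is transcribed.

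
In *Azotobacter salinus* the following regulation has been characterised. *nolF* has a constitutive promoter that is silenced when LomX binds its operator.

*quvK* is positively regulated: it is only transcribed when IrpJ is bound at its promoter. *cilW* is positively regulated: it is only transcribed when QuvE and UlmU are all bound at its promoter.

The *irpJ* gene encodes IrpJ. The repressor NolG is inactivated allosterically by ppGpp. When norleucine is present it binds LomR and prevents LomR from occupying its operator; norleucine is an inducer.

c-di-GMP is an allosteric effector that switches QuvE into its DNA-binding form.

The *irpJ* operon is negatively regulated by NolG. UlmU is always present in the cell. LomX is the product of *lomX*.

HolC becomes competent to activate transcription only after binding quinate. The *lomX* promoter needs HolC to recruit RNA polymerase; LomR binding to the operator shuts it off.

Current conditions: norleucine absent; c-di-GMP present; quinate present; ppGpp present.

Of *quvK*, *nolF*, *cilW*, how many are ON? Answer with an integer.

3

ppGpp is present, so NolG is inactive.
With no repressor bound, *irpJ* is transcribed.
So IrpJ is produced and active.
No repressor is bound and IrpJ is active, so *quvK* is transcribed.
→ *quvK* is ON.
Norleucine is absent, so LomR is active.
Quinate is present, so HolC is active.
With repressor LomR bound, *lomX* is not transcribed.
So LomX is not produced.
With no repressor bound, *nolF* is transcribed.
→ *nolF* is ON.
c-di-GMP is present, so QuvE is active.
UlmU is produced constitutively and is active.
No repressor is bound and QuvE and UlmU are active, so *cilW* is transcribed.
→ *cilW* is ON.
3 of the 3 genes are transcribed.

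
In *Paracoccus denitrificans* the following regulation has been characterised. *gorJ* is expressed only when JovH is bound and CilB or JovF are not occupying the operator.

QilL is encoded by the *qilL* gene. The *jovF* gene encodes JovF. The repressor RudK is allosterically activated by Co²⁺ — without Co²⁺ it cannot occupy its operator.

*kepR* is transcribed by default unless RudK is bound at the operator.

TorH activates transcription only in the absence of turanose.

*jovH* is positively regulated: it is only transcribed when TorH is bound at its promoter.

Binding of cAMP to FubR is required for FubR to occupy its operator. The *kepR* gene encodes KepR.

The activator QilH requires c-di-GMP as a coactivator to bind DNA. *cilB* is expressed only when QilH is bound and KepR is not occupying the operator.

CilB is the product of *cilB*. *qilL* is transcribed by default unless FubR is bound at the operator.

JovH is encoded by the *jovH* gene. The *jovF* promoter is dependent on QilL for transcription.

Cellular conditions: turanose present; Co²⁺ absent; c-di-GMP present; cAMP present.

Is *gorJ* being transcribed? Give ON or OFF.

Turanose is present, so TorH is inactive.
Required activator TorH is absent, so *jovH* is not transcribed.
So JovH is not produced.
c-di-GMP is present, so QilH is active.
Co²⁺ is absent, so RudK is inactive.
With no repressor bound, *kepR* is transcribed.
So KepR is produced and active.
With repressor KepR bound, *cilB* is not transcribed.
So CilB is not produced.
cAMP is present, so FubR is active.
With repressor FubR bound, *qilL* is not transcribed.
So QilL is not produced.
Required activator QilL is absent, so *jovF* is not transcribed.
So JovF is not produced.
Required activator JovH is absent, so *gorJ* is not transcribed.

OFF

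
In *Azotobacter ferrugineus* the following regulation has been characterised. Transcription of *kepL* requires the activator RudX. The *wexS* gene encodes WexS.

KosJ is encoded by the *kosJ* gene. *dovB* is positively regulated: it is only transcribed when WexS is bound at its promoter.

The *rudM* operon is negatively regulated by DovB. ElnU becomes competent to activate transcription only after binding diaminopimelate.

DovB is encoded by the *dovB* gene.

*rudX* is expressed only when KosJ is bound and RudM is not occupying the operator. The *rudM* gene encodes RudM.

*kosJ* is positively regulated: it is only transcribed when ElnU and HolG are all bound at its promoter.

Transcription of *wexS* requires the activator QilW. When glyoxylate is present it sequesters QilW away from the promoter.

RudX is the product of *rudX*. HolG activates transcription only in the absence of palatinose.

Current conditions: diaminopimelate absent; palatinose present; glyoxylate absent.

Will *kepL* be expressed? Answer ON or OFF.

OFF

Glyoxylate is absent, so QilW is active.
No repressor is bound and QilW is active, so *wexS* is transcribed.
So WexS is produced and active.
No repressor is bound and WexS is active, so *dovB* is transcribed.
So DovB is produced and active.
With repressor DovB bound, *rudM* is not transcribed.
So RudM is not produced.
Diaminopimelate is absent, so ElnU is inactive.
Palatinose is present, so HolG is inactive.
Required activator ElnU is absent, so *kosJ* is not transcribed.
So KosJ is not produced.
Required activator KosJ is absent, so *rudX* is not transcribed.
So RudX is not produced.
Required activator RudX is absent, so *kepL* is not transcribed.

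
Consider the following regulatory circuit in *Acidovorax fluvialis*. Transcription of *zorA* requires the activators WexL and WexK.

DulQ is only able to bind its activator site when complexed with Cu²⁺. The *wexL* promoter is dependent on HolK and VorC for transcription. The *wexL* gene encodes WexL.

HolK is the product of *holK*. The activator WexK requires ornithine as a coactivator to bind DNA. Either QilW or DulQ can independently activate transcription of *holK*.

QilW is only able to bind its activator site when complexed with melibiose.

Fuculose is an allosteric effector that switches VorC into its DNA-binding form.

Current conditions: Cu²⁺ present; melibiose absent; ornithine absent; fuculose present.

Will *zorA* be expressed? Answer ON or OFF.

OFF

Melibiose is absent, so QilW is inactive.
Cu²⁺ is present, so DulQ is active.
Activator DulQ is present, so *holK* is transcribed.
So HolK is produced and active.
Fuculose is present, so VorC is active.
No repressor is bound and HolK and VorC are active, so *wexL* is transcribed.
So WexL is produced and active.
Ornithine is absent, so WexK is inactive.
Required activator WexK is absent, so *zorA* is not transcribed.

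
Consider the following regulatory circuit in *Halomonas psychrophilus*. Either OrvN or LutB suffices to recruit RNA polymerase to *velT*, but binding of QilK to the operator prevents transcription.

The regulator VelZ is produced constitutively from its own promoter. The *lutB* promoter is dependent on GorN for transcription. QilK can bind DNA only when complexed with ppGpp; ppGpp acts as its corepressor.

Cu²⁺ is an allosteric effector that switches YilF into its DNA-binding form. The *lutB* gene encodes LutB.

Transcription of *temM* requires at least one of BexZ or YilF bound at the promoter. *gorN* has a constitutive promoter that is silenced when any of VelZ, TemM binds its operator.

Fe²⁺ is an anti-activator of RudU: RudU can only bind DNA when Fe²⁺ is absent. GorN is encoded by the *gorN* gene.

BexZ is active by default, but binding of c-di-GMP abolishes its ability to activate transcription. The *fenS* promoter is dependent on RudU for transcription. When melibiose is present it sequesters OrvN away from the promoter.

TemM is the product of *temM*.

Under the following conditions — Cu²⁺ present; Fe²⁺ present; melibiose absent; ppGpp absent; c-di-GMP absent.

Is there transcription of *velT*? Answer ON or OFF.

Melibiose is absent, so OrvN is active.
VelZ is produced constitutively and is active.
c-di-GMP is absent, so BexZ is active.
Cu²⁺ is present, so YilF is active.
Activator BexZ is present, so *temM* is transcribed.
So TemM is produced and active.
With repressor VelZ bound, *gorN* is not transcribed.
So GorN is not produced.
Required activator GorN is absent, so *lutB* is not transcribed.
So LutB is not produced.
ppGpp is absent, so QilK is inactive.
Activator OrvN is present, so *velT* is transcribed.

ON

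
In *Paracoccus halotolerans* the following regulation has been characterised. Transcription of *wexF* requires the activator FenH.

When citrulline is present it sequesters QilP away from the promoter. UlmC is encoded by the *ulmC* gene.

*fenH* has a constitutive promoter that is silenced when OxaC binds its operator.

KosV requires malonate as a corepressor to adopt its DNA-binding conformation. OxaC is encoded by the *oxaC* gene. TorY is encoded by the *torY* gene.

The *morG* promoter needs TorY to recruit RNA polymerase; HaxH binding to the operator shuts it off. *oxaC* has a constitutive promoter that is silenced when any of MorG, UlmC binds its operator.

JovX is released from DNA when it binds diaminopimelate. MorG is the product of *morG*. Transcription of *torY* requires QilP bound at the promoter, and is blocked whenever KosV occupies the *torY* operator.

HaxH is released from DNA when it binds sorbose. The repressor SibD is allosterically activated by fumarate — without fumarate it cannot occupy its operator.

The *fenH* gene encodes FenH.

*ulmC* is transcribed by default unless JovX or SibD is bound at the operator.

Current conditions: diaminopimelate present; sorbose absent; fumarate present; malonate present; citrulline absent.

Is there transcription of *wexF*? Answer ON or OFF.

Citrulline is absent, so QilP is active.
Malonate is present, so KosV is active.
With repressor KosV bound, *torY* is not transcribed.
So TorY is not produced.
Sorbose is absent, so HaxH is active.
With repressor HaxH bound, *morG* is not transcribed.
So MorG is not produced.
Diaminopimelate is present, so JovX is inactive.
Fumarate is present, so SibD is active.
With repressor SibD bound, *ulmC* is not transcribed.
So UlmC is not produced.
With no repressor bound, *oxaC* is transcribed.
So OxaC is produced and active.
With repressor OxaC bound, *fenH* is not transcribed.
So FenH is not produced.
Required activator FenH is absent, so *wexF* is not transcribed.

OFF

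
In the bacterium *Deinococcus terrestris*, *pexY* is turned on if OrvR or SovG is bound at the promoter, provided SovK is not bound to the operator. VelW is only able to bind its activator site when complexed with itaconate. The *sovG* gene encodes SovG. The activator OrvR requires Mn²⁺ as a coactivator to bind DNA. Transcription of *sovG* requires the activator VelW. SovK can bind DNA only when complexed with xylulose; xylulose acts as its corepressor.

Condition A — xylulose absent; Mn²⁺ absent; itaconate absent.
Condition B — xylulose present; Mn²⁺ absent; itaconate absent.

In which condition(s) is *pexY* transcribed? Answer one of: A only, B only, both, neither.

neither

Condition A:
Xylulose is absent, so SovK is inactive.
Mn²⁺ is absent, so OrvR is inactive.
Itaconate is absent, so VelW is inactive.
Required activator VelW is absent, so *sovG* is not transcribed.
So SovG is not produced.
No activator is available at the *pexY* promoter, so *pexY* is not transcribed.
→ *pexY* is OFF in A.
Condition B:
Xylulose is present, so SovK is active.
Mn²⁺ is absent, so OrvR is inactive.
Itaconate is absent, so VelW is inactive.
Required activator VelW is absent, so *sovG* is not transcribed.
So SovG is not produced.
With repressor SovK bound, *pexY* is not transcribed.
→ *pexY* is OFF in B.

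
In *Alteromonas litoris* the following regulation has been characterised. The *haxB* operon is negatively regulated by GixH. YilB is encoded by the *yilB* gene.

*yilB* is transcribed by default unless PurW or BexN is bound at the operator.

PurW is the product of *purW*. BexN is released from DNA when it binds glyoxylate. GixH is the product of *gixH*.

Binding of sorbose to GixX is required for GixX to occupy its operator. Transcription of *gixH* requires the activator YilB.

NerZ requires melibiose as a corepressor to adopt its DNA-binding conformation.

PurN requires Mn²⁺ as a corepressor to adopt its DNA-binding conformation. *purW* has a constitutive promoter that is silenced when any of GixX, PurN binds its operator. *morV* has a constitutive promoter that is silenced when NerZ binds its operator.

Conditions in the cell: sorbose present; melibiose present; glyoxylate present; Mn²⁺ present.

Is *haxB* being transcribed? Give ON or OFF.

Sorbose is present, so GixX is active.
Mn²⁺ is present, so PurN is active.
With repressor GixX bound, *purW* is not transcribed.
So PurW is not produced.
Glyoxylate is present, so BexN is inactive.
With no repressor bound, *yilB* is transcribed.
So YilB is produced and active.
No repressor is bound and YilB is active, so *gixH* is transcribed.
So GixH is produced and active.
With repressor GixH bound, *haxB* is not transcribed.

OFF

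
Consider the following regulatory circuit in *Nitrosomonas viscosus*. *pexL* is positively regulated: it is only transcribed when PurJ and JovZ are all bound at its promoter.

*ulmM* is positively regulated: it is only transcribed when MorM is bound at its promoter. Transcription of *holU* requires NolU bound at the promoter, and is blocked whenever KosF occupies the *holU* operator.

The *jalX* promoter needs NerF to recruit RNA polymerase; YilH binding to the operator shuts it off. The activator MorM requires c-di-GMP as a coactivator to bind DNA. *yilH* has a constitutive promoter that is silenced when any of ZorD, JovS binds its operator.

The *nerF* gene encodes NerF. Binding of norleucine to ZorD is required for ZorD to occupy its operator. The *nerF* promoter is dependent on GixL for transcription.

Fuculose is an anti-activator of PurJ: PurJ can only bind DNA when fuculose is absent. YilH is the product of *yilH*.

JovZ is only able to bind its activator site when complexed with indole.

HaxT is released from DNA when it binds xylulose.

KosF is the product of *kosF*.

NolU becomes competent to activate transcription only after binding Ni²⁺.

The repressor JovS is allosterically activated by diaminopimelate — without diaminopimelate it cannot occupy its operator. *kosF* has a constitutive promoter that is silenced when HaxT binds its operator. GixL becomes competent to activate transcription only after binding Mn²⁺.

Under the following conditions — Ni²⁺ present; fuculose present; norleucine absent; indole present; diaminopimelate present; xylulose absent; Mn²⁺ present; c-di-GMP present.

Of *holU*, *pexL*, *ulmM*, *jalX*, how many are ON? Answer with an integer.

3

Ni²⁺ is present, so NolU is active.
Xylulose is absent, so HaxT is active.
With repressor HaxT bound, *kosF* is not transcribed.
So KosF is not produced.
No repressor is bound and NolU is active, so *holU* is transcribed.
→ *holU* is ON.
Fuculose is present, so PurJ is inactive.
Indole is present, so JovZ is active.
Required activator PurJ is absent, so *pexL* is not transcribed.
→ *pexL* is OFF.
c-di-GMP is present, so MorM is active.
No repressor is bound and MorM is active, so *ulmM* is transcribed.
→ *ulmM* is ON.
Mn²⁺ is present, so GixL is active.
No repressor is bound and GixL is active, so *nerF* is transcribed.
So NerF is produced and active.
Norleucine is absent, so ZorD is inactive.
Diaminopimelate is present, so JovS is active.
With repressor JovS bound, *yilH* is not transcribed.
So YilH is not produced.
No repressor is bound and NerF is active, so *jalX* is transcribed.
→ *jalX* is ON.
3 of the 4 genes are transcribed.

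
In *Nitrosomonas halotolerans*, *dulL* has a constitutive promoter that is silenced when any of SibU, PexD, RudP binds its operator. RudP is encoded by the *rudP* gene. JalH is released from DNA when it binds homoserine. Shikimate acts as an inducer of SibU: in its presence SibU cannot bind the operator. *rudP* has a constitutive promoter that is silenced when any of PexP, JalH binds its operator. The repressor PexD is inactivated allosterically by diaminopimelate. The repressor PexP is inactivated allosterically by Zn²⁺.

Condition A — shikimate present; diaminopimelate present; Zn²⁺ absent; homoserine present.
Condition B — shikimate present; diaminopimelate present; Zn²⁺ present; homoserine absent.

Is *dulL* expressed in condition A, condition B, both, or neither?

Condition A:
Shikimate is present, so SibU is inactive.
Diaminopimelate is present, so PexD is inactive.
Zn²⁺ is absent, so PexP is active.
Homoserine is present, so JalH is inactive.
With repressor PexP bound, *rudP* is not transcribed.
So RudP is not produced.
With no repressor bound, *dulL* is transcribed.
→ *dulL* is ON in A.
Condition B:
Shikimate is present, so SibU is inactive.
Diaminopimelate is present, so PexD is inactive.
Zn²⁺ is present, so PexP is inactive.
Homoserine is absent, so JalH is active.
With repressor JalH bound, *rudP* is not transcribed.
So RudP is not produced.
With no repressor bound, *dulL* is transcribed.
→ *dulL* is ON in B.

both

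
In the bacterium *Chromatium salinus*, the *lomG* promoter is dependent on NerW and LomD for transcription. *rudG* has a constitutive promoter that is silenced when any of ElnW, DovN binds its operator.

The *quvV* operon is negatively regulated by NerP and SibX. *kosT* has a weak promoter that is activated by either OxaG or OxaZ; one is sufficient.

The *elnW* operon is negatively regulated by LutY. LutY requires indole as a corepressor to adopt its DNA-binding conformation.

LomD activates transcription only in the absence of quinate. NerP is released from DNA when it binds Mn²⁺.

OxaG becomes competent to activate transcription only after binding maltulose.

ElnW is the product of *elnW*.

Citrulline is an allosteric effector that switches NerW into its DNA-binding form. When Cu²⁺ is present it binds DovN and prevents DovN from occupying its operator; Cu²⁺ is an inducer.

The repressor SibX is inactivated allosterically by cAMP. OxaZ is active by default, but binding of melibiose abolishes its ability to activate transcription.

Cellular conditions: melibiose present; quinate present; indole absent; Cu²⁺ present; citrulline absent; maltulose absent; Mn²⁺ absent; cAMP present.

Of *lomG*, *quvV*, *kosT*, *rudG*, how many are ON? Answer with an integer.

0

Citrulline is absent, so NerW is inactive.
Quinate is present, so LomD is inactive.
Required activator NerW is absent, so *lomG* is not transcribed.
→ *lomG* is OFF.
Mn²⁺ is absent, so NerP is active.
cAMP is present, so SibX is inactive.
With repressor NerP bound, *quvV* is not transcribed.
→ *quvV* is OFF.
Maltulose is absent, so OxaG is inactive.
Melibiose is present, so OxaZ is inactive.
No activator is available at the *kosT* promoter, so *kosT* is not transcribed.
→ *kosT* is OFF.
Indole is absent, so LutY is inactive.
With no repressor bound, *elnW* is transcribed.
So ElnW is produced and active.
Cu²⁺ is present, so DovN is inactive.
With repressor ElnW bound, *rudG* is not transcribed.
→ *rudG* is OFF.
0 of the 4 genes are transcribed.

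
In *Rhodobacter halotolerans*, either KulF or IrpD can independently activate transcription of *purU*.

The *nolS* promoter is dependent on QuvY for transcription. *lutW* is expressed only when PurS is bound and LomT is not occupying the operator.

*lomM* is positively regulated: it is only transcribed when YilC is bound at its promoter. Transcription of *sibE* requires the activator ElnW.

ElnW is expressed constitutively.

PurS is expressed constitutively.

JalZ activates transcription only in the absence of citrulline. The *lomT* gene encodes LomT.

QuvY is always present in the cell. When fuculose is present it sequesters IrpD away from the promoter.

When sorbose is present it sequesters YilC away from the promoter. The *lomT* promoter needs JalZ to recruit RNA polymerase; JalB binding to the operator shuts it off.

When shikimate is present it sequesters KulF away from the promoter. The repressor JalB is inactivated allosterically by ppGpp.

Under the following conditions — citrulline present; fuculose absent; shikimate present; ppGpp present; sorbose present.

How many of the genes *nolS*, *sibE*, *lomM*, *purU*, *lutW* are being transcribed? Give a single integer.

QuvY is produced constitutively and is active.
No repressor is bound and QuvY is active, so *nolS* is transcribed.
→ *nolS* is ON.
ElnW is produced constitutively and is active.
No repressor is bound and ElnW is active, so *sibE* is transcribed.
→ *sibE* is ON.
Sorbose is present, so YilC is inactive.
Required activator YilC is absent, so *lomM* is not transcribed.
→ *lomM* is OFF.
Shikimate is present, so KulF is inactive.
Fuculose is absent, so IrpD is active.
Activator IrpD is present, so *purU* is transcribed.
→ *purU* is ON.
ppGpp is present, so JalB is inactive.
Citrulline is present, so JalZ is inactive.
Required activator JalZ is absent, so *lomT* is not transcribed.
So LomT is not produced.
PurS is produced constitutively and is active.
No repressor is bound and PurS is active, so *lutW* is transcribed.
→ *lutW* is ON.
4 of the 5 genes are transcribed.

4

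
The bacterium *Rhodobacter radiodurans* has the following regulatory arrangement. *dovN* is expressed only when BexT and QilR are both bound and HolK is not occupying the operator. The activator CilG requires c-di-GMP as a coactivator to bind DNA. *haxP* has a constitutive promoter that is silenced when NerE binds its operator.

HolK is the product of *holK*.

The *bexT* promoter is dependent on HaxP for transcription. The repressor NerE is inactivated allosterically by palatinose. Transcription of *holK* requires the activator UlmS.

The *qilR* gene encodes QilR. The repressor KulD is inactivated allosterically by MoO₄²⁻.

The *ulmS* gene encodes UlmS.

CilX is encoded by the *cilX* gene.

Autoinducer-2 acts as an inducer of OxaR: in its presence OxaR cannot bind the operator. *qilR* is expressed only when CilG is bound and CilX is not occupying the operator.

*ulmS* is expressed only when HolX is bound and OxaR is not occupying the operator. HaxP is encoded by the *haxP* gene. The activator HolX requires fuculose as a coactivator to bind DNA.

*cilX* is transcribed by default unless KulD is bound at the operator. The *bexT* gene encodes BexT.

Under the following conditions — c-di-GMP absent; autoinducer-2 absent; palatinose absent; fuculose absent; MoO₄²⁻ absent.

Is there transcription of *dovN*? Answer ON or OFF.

OFF

Palatinose is absent, so NerE is active.
With repressor NerE bound, *haxP* is not transcribed.
So HaxP is not produced.
Required activator HaxP is absent, so *bexT* is not transcribed.
So BexT is not produced.
Fuculose is absent, so HolX is inactive.
Autoinducer-2 is absent, so OxaR is active.
With repressor OxaR bound, *ulmS* is not transcribed.
So UlmS is not produced.
Required activator UlmS is absent, so *holK* is not transcribed.
So HolK is not produced.
MoO₄²⁻ is absent, so KulD is active.
With repressor KulD bound, *cilX* is not transcribed.
So CilX is not produced.
c-di-GMP is absent, so CilG is inactive.
Required activator CilG is absent, so *qilR* is not transcribed.
So QilR is not produced.
Required activator BexT is absent, so *dovN* is not transcribed.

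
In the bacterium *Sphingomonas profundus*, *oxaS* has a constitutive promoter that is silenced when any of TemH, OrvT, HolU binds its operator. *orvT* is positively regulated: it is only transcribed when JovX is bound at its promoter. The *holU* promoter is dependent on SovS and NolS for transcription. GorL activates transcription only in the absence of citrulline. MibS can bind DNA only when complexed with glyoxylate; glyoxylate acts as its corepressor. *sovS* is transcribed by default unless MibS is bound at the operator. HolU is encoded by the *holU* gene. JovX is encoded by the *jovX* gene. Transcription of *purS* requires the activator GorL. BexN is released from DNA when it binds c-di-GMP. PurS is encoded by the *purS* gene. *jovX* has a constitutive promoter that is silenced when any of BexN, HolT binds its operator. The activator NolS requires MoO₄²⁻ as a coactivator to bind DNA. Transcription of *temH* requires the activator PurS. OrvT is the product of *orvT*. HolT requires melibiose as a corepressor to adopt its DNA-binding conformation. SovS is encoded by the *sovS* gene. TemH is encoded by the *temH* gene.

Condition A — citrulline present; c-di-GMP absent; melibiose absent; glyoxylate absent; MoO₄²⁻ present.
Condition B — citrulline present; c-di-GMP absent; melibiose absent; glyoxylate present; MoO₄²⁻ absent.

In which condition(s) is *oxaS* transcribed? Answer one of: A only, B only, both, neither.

B only

Condition A:
Citrulline is present, so GorL is inactive.
Required activator GorL is absent, so *purS* is not transcribed.
So PurS is not produced.
Required activator PurS is absent, so *temH* is not transcribed.
So TemH is not produced.
c-di-GMP is absent, so BexN is active.
Melibiose is absent, so HolT is inactive.
With repressor BexN bound, *jovX* is not transcribed.
So JovX is not produced.
Required activator JovX is absent, so *orvT* is not transcribed.
So OrvT is not produced.
Glyoxylate is absent, so MibS is inactive.
With no repressor bound, *sovS* is transcribed.
So SovS is produced and active.
MoO₄²⁻ is present, so NolS is active.
No repressor is bound and SovS and NolS are active, so *holU* is transcribed.
So HolU is produced and active.
With repressor HolU bound, *oxaS* is not transcribed.
→ *oxaS* is OFF in A.
Condition B:
Citrulline is present, so GorL is inactive.
Required activator GorL is absent, so *purS* is not transcribed.
So PurS is not produced.
Required activator PurS is absent, so *temH* is not transcribed.
So TemH is not produced.
c-di-GMP is absent, so BexN is active.
Melibiose is absent, so HolT is inactive.
With repressor BexN bound, *jovX* is not transcribed.
So JovX is not produced.
Required activator JovX is absent, so *orvT* is not transcribed.
So OrvT is not produced.
Glyoxylate is present, so MibS is active.
With repressor MibS bound, *sovS* is not transcribed.
So SovS is not produced.
MoO₄²⁻ is absent, so NolS is inactive.
Required activator SovS is absent, so *holU* is not transcribed.
So HolU is not produced.
With no repressor bound, *oxaS* is transcribed.
→ *oxaS* is ON in B.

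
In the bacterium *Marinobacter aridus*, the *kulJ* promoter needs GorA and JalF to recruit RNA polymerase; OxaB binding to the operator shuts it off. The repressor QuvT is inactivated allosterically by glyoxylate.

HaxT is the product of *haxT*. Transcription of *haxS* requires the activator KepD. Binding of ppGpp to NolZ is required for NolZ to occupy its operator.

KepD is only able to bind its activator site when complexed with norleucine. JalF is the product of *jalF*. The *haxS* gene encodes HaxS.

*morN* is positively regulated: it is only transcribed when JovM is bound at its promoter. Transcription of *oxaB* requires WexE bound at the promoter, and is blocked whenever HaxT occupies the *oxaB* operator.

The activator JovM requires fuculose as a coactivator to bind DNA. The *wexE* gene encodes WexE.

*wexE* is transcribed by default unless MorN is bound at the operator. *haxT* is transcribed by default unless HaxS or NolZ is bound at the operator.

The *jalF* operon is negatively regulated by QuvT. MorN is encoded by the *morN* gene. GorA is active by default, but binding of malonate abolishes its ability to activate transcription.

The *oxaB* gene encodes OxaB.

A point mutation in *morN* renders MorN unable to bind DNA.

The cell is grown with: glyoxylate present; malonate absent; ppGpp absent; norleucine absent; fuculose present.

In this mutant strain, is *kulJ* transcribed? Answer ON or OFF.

ON

Malonate is absent, so GorA is active.
MorN is non-functional in this strain, so it has no effect.
With no repressor bound, *wexE* is transcribed.
So WexE is produced and active.
Norleucine is absent, so KepD is inactive.
Required activator KepD is absent, so *haxS* is not transcribed.
So HaxS is not produced.
ppGpp is absent, so NolZ is inactive.
With no repressor bound, *haxT* is transcribed.
So HaxT is produced and active.
With repressor HaxT bound, *oxaB* is not transcribed.
So OxaB is not produced.
Glyoxylate is present, so QuvT is inactive.
With no repressor bound, *jalF* is transcribed.
So JalF is produced and active.
No repressor is bound and GorA and JalF are active, so *kulJ* is transcribed.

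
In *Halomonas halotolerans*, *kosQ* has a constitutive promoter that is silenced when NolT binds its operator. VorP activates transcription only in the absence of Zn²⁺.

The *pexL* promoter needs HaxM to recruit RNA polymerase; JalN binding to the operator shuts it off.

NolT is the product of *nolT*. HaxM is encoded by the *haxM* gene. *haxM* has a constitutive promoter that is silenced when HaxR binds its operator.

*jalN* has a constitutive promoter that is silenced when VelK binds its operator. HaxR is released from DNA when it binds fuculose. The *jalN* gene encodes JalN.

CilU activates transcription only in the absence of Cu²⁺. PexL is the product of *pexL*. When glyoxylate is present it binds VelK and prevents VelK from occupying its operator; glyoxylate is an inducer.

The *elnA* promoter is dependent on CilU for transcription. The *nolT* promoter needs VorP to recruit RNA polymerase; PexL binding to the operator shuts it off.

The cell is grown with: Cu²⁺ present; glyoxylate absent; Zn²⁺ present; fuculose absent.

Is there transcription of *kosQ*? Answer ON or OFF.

ON

Glyoxylate is absent, so VelK is active.
With repressor VelK bound, *jalN* is not transcribed.
So JalN is not produced.
Fuculose is absent, so HaxR is active.
With repressor HaxR bound, *haxM* is not transcribed.
So HaxM is not produced.
Required activator HaxM is absent, so *pexL* is not transcribed.
So PexL is not produced.
Zn²⁺ is present, so VorP is inactive.
Required activator VorP is absent, so *nolT* is not transcribed.
So NolT is not produced.
With no repressor bound, *kosQ* is transcribed.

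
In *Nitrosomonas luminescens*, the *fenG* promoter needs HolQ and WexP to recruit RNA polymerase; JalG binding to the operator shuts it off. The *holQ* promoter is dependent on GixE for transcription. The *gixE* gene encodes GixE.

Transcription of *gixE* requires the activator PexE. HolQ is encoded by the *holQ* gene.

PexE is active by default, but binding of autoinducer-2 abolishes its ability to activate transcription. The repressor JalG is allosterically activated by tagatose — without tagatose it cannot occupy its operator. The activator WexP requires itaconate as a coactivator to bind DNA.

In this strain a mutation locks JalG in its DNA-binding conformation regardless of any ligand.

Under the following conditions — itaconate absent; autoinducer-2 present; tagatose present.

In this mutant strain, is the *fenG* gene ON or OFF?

OFF

JalG is constitutively active in this strain.
Autoinducer-2 is present, so PexE is inactive.
Required activator PexE is absent, so *gixE* is not transcribed.
So GixE is not produced.
Required activator GixE is absent, so *holQ* is not transcribed.
So HolQ is not produced.
Itaconate is absent, so WexP is inactive.
With repressor JalG bound, *fenG* is not transcribed.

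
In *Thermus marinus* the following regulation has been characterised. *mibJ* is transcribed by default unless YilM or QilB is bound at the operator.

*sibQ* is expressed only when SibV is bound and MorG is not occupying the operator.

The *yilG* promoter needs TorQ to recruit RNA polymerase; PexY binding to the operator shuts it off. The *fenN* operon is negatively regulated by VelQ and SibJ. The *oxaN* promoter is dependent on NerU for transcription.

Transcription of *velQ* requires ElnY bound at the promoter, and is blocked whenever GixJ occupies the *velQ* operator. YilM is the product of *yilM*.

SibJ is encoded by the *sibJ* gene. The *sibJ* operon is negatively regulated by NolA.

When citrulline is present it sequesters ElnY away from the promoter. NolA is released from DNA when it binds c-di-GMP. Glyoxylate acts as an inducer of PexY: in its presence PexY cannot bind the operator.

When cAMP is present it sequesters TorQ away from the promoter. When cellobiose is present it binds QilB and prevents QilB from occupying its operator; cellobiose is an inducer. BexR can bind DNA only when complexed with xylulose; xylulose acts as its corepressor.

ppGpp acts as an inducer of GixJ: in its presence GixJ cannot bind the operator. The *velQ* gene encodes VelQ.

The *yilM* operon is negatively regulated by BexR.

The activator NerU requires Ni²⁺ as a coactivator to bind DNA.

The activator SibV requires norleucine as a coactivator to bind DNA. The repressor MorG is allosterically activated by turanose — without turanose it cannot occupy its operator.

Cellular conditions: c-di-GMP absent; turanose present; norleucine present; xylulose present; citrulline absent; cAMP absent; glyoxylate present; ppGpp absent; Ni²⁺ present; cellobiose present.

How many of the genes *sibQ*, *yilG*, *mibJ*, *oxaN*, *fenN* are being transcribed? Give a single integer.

Norleucine is present, so SibV is active.
Turanose is present, so MorG is active.
With repressor MorG bound, *sibQ* is not transcribed.
→ *sibQ* is OFF.
cAMP is absent, so TorQ is active.
Glyoxylate is present, so PexY is inactive.
No repressor is bound and TorQ is active, so *yilG* is transcribed.
→ *yilG* is ON.
Xylulose is present, so BexR is active.
With repressor BexR bound, *yilM* is not transcribed.
So YilM is not produced.
Cellobiose is present, so QilB is inactive.
With no repressor bound, *mibJ* is transcribed.
→ *mibJ* is ON.
Ni²⁺ is present, so NerU is active.
No repressor is bound and NerU is active, so *oxaN* is transcribed.
→ *oxaN* is ON.
Citrulline is absent, so ElnY is active.
ppGpp is absent, so GixJ is active.
With repressor GixJ bound, *velQ* is not transcribed.
So VelQ is not produced.
c-di-GMP is absent, so NolA is active.
With repressor NolA bound, *sibJ* is not transcribed.
So SibJ is not produced.
With no repressor bound, *fenN* is transcribed.
→ *fenN* is ON.
4 of the 5 genes are transcribed.

4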